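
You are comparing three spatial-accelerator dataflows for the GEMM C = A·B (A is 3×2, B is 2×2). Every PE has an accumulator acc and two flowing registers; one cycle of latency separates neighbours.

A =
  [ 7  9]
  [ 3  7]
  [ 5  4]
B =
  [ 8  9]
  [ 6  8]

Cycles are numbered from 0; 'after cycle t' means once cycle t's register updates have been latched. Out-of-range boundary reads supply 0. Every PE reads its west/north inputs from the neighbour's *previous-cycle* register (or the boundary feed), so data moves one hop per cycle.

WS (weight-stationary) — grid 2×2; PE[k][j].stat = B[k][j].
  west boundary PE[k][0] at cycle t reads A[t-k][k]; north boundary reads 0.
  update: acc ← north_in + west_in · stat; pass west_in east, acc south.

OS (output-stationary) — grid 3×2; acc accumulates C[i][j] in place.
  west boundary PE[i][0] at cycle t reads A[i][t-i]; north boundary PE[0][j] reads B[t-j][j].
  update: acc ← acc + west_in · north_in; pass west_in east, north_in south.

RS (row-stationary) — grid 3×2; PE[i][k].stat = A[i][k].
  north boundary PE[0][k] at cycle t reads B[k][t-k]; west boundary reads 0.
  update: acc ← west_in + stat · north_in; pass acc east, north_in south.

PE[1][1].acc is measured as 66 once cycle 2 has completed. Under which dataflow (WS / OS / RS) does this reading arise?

WS [2×2] PE[1][1] across cycles:
  step 0 · PE1,1: acc=0; fwd→0 fwd↓0
  step 1 · PE1,1: acc=0; fwd→0 fwd↓0
  step 2 · PE1,1: acc=135; fwd→9 fwd↓135
OS [3×2] PE[1][1] across cycles:
  step 0 · PE1,1: acc=0; fwd→0 fwd↓0
  step 1 · PE1,1: acc=0; fwd→0 fwd↓0
  step 2 · PE1,1: acc=27; fwd→3 fwd↓9
RS [3×2] PE[1][1] across cycles:
  step 0 · PE1,1: acc=0; fwd→0 fwd↓0
  step 1 · PE1,1: acc=0; fwd→0 fwd↓0
  step 2 · PE1,1: acc=66; fwd→66 fwd↓6

dataflow = RS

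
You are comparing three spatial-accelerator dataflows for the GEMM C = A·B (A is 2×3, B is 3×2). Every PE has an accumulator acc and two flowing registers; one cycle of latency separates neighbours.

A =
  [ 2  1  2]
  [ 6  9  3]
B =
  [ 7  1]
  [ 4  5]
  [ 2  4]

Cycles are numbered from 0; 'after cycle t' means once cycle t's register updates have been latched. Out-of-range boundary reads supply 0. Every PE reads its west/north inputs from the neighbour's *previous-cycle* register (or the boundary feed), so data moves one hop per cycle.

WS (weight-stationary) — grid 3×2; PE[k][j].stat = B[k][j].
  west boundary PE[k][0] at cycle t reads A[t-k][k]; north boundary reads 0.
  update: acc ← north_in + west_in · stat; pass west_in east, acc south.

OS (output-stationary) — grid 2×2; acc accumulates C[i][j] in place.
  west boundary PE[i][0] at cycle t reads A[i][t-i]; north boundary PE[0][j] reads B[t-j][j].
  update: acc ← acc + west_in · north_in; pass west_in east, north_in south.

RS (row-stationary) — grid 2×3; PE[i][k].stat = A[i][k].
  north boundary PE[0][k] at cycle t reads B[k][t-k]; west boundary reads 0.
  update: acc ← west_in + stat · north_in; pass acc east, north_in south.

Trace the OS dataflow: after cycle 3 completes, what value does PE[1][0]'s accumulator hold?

OS 2×2: PE[1][0] cycle-by-cycle (with neighbour feeds):
  @0  [0,0]  acc 14  |  →2  ↓7
  @0  [1,0]  acc 0  |  →0  ↓0
  @1  [0,0]  acc 18  |  →1  ↓4
  @1  [1,0]  acc 42  |  →6  ↓7
  @2  [0,0]  acc 22  |  →2  ↓2
  @2  [1,0]  acc 78  |  →9  ↓4
  @3  [0,0]  acc 22  |  →0  ↓0
  @3  [1,0]  acc 84  |  →3  ↓2

PE[1][0].acc = 84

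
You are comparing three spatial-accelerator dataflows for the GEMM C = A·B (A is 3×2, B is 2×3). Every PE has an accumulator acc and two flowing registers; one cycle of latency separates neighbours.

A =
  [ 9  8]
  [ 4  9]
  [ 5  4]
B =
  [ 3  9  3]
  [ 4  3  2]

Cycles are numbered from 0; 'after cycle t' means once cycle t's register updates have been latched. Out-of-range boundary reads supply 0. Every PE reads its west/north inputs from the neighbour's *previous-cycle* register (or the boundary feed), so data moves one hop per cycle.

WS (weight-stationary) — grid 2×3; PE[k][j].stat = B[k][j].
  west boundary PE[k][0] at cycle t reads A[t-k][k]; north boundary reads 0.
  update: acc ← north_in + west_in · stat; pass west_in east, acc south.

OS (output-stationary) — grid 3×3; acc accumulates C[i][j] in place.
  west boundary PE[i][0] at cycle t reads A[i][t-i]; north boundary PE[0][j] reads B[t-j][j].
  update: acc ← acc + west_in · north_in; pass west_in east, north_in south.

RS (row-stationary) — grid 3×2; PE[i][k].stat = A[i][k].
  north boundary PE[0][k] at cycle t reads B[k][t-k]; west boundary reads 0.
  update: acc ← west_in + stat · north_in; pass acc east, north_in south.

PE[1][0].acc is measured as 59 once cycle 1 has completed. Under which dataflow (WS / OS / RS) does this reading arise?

Under WS (2×3), PE[1][0]:
  t=0 PE[1][0]: acc=0 h=0 v=0
  t=1 PE[1][0]: acc=59 h=8 v=59
Under OS (3×3), PE[1][0]:
  t=0 PE[1][0]: acc=0 h=0 v=0
  t=1 PE[1][0]: acc=12 h=4 v=3
Under RS (3×2), PE[1][0]:
  t=0 PE[1][0]: acc=0 h=0 v=0
  t=1 PE[1][0]: acc=12 h=12 v=3

dataflow = WS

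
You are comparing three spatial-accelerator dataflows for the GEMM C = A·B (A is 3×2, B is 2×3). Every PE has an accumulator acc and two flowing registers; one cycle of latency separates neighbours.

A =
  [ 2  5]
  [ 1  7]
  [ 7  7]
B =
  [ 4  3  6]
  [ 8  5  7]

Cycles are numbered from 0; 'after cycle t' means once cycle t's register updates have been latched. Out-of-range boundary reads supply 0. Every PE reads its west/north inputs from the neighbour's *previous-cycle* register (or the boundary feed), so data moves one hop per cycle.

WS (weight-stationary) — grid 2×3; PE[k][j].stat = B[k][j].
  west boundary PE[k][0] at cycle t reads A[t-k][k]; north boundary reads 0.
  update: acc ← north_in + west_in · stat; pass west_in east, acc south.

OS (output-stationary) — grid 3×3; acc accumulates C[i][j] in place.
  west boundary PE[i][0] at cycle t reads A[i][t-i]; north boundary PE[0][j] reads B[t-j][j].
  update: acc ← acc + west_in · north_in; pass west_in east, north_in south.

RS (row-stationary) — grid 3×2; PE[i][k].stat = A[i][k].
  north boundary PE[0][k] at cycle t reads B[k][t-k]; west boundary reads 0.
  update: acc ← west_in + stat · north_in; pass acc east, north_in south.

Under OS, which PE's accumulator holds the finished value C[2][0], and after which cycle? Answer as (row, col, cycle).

OS — PE[2][0] is where C[2][0] collects:
  step 0 · PE2,0: acc=0; fwd→0 fwd↓0
  step 1 · PE2,0: acc=0; fwd→0 fwd↓0
  step 2 · PE2,0: acc=28; fwd→7 fwd↓4
  step 3 · PE2,0: acc=84; fwd→7 fwd↓8

(row, col, cycle) = (2, 0, 3)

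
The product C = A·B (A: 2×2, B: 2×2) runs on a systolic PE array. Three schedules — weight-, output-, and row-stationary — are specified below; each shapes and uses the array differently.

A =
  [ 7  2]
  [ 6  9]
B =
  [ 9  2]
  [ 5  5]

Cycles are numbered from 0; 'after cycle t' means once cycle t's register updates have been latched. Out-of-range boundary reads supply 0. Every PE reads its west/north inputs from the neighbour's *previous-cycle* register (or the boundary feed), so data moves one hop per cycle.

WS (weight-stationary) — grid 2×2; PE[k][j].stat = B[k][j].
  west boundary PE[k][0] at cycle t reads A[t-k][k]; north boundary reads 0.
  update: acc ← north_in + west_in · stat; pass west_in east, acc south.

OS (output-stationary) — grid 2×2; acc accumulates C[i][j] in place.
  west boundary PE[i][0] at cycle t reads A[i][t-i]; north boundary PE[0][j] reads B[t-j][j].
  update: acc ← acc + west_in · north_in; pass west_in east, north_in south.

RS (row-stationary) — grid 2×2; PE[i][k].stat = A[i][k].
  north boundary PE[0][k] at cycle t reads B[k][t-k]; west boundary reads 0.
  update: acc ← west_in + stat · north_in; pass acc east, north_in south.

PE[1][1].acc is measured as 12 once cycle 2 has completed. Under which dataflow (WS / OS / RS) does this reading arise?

WS [2×2] PE[1][1] across cycles:
  @0  [1,1]  acc 0  |  →0  ↓0
  @1  [1,1]  acc 0  |  →0  ↓0
  @2  [1,1]  acc 24  |  →2  ↓24
OS [2×2] PE[1][1] across cycles:
  @0  [1,1]  acc 0  |  →0  ↓0
  @1  [1,1]  acc 0  |  →0  ↓0
  @2  [1,1]  acc 12  |  →6  ↓2
RS [2×2] PE[1][1] across cycles:
  @0  [1,1]  acc 0  |  →0  ↓0
  @1  [1,1]  acc 0  |  →0  ↓0
  @2  [1,1]  acc 99  |  →99  ↓5

dataflow = OS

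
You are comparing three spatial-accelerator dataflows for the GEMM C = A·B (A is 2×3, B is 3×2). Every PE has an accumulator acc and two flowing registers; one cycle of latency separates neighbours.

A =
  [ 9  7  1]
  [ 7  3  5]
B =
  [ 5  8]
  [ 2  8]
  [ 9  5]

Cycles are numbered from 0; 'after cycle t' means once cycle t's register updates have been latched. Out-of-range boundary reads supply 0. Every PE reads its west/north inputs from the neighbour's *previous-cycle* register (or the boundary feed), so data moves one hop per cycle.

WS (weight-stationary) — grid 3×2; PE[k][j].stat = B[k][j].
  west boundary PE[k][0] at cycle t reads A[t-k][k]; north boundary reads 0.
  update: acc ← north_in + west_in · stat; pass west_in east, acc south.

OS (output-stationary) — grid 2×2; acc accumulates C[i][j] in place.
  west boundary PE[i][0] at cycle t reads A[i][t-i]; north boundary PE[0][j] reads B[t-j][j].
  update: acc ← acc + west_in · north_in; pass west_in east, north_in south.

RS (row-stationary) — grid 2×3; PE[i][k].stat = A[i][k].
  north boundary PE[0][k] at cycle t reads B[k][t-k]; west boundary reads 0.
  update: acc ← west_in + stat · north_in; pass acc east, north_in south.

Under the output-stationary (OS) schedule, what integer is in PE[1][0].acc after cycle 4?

OS 2×2: PE[1][0] cycle-by-cycle (with neighbour feeds):
  step 0 · PE0,0: acc=45; fwd→9 fwd↓5
  step 0 · PE1,0: acc=0; fwd→0 fwd↓0
  step 1 · PE0,0: acc=59; fwd→7 fwd↓2
  step 1 · PE1,0: acc=35; fwd→7 fwd↓5
  step 2 · PE0,0: acc=68; fwd→1 fwd↓9
  step 2 · PE1,0: acc=41; fwd→3 fwd↓2
  step 3 · PE0,0: acc=68; fwd→0 fwd↓0
  step 3 · PE1,0: acc=86; fwd→5 fwd↓9
  step 4 · PE0,0: acc=68; fwd→0 fwd↓0
  step 4 · PE1,0: acc=86; fwd→0 fwd↓0

PE[1][0].acc = 86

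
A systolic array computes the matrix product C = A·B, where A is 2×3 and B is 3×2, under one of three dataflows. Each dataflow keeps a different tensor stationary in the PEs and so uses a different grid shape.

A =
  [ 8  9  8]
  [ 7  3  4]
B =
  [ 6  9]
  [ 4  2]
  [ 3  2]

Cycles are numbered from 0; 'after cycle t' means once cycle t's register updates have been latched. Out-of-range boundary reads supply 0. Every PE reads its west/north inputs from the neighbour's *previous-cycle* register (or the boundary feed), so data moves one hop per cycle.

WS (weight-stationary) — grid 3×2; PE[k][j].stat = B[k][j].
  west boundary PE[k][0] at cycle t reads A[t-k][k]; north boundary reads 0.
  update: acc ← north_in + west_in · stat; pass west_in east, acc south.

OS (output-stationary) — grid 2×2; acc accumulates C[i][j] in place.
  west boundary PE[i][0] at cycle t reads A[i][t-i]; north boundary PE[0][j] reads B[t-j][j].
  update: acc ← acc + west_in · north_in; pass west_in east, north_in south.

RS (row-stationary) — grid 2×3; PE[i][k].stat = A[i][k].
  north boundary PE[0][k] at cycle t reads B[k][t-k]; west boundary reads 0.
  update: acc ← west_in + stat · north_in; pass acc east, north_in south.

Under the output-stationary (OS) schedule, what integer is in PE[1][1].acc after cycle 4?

PE[1][1].acc = 77

Tracing OS — 2×2 array, target PE[1][1]:
  0: (0,1).acc=0  regs=<0,0>
  0: (1,0).acc=0  regs=<0,0>
  0: (1,1).acc=0  regs=<0,0>
  1: (0,1).acc=72  regs=<8,9>
  1: (1,0).acc=42  regs=<7,6>
  1: (1,1).acc=0  regs=<0,0>
  2: (0,1).acc=90  regs=<9,2>
  2: (1,0).acc=54  regs=<3,4>
  2: (1,1).acc=63  regs=<7,9>
  3: (0,1).acc=106  regs=<8,2>
  3: (1,0).acc=66  regs=<4,3>
  3: (1,1).acc=69  regs=<3,2>
  4: (0,1).acc=106  regs=<0,0>
  4: (1,0).acc=66  regs=<0,0>
  4: (1,1).acc=77  regs=<4,2>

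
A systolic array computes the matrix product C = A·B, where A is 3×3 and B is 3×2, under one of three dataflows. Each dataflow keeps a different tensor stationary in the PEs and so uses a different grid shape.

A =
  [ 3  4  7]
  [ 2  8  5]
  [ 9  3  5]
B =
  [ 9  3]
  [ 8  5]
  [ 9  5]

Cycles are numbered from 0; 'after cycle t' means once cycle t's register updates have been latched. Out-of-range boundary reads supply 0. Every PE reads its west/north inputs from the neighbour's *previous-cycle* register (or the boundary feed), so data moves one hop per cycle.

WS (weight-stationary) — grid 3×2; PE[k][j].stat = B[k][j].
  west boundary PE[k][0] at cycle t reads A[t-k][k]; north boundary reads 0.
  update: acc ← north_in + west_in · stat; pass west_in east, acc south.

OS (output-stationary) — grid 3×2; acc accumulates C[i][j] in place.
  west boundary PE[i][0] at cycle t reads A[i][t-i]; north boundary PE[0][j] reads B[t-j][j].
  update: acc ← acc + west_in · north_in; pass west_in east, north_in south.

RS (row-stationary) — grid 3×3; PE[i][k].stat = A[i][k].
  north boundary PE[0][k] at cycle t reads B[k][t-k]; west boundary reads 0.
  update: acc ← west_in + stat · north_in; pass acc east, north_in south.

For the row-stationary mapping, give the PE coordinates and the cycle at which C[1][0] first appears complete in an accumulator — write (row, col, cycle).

Under RS, C[1][0] lands at PE[1][2]:
  [0] (1,2) acc=0 (h:0 v:0)
  [1] (1,2) acc=0 (h:0 v:0)
  [2] (1,2) acc=0 (h:0 v:0)
  [3] (1,2) acc=127 (h:127 v:9)

(row, col, cycle) = (1, 2, 3)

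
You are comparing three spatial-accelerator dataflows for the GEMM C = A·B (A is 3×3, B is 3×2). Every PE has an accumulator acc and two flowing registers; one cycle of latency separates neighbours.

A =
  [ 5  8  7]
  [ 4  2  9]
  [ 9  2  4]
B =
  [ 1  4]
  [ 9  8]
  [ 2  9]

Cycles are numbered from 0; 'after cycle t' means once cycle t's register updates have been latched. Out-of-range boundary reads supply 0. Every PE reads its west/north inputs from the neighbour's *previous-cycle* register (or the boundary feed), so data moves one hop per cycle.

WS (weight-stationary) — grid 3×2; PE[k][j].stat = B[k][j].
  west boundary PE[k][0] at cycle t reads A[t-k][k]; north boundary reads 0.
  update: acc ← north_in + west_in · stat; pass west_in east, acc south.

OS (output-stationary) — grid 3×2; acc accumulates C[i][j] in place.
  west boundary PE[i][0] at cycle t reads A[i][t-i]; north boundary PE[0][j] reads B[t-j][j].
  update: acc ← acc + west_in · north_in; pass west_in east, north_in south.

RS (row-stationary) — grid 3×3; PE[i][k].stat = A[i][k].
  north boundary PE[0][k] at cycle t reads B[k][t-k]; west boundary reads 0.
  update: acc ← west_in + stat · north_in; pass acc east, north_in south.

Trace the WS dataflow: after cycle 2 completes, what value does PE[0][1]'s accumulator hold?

WS 3×2: PE[0][1] cycle-by-cycle (with neighbour feeds):
  step 0 · PE0,0: acc=5; fwd→5 fwd↓5
  step 0 · PE0,1: acc=0; fwd→0 fwd↓0
  step 1 · PE0,0: acc=4; fwd→4 fwd↓4
  step 1 · PE0,1: acc=20; fwd→5 fwd↓20
  step 2 · PE0,0: acc=9; fwd→9 fwd↓9
  step 2 · PE0,1: acc=16; fwd→4 fwd↓16

PE[0][1].acc = 16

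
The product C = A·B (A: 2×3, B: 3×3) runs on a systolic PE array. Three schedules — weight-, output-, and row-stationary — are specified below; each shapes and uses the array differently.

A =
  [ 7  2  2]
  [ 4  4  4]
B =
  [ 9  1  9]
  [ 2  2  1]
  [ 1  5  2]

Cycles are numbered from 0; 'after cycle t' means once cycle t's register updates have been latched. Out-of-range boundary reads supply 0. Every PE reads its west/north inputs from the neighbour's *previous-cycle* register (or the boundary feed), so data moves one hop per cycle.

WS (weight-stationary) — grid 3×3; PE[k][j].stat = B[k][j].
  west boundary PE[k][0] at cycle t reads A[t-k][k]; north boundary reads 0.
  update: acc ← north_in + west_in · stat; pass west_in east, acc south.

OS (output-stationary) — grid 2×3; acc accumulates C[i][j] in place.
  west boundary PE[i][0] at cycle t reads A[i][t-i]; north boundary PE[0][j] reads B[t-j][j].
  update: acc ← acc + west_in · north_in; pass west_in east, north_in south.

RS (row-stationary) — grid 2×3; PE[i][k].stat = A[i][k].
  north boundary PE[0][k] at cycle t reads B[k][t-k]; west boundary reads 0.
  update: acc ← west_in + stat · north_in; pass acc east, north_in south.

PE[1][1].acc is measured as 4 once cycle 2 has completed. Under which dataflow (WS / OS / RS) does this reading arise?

— WS: 3×3; PE[1][1] trace:
  c0 r1c1: 0 / 0 / 0
  c1 r1c1: 0 / 0 / 0
  c2 r1c1: 11 / 2 / 11
— OS: 2×3; PE[1][1] trace:
  c0 r1c1: 0 / 0 / 0
  c1 r1c1: 0 / 0 / 0
  c2 r1c1: 4 / 4 / 1
— RS: 2×3; PE[1][1] trace:
  c0 r1c1: 0 / 0 / 0
  c1 r1c1: 0 / 0 / 0
  c2 r1c1: 44 / 44 / 2

dataflow = OS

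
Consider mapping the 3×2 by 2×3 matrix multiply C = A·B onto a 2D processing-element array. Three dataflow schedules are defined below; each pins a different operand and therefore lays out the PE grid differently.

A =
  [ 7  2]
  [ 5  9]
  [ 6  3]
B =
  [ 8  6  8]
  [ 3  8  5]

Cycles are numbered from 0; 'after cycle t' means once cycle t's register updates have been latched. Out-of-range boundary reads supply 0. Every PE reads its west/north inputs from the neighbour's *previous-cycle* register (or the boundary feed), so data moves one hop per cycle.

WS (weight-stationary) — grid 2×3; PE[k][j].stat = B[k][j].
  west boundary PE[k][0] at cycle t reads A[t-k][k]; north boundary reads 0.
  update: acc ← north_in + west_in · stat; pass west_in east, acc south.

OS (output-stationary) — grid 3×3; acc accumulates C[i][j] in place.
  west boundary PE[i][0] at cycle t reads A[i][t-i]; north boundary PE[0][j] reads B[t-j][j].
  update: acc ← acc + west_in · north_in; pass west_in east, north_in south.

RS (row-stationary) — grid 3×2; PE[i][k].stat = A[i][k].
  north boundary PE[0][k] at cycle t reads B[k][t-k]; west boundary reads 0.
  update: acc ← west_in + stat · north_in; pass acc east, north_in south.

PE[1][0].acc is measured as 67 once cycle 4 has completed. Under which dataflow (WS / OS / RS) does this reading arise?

dataflow = OS

WS [2×3] PE[1][0] across cycles:
  after 0 — PE[1][0] acc=0, pass-E 0, pass-S 0
  after 1 — PE[1][0] acc=62, pass-E 2, pass-S 62
  after 2 — PE[1][0] acc=67, pass-E 9, pass-S 67
  after 3 — PE[1][0] acc=57, pass-E 3, pass-S 57
  after 4 — PE[1][0] acc=0, pass-E 0, pass-S 0
OS [3×3] PE[1][0] across cycles:
  after 0 — PE[1][0] acc=0, pass-E 0, pass-S 0
  after 1 — PE[1][0] acc=40, pass-E 5, pass-S 8
  after 2 — PE[1][0] acc=67, pass-E 9, pass-S 3
  after 3 — PE[1][0] acc=67, pass-E 0, pass-S 0
  after 4 — PE[1][0] acc=67, pass-E 0, pass-S 0
RS [3×2] PE[1][0] across cycles:
  after 0 — PE[1][0] acc=0, pass-E 0, pass-S 0
  after 1 — PE[1][0] acc=40, pass-E 40, pass-S 8
  after 2 — PE[1][0] acc=30, pass-E 30, pass-S 6
  after 3 — PE[1][0] acc=40, pass-E 40, pass-S 8
  after 4 — PE[1][0] acc=0, pass-E 0, pass-S 0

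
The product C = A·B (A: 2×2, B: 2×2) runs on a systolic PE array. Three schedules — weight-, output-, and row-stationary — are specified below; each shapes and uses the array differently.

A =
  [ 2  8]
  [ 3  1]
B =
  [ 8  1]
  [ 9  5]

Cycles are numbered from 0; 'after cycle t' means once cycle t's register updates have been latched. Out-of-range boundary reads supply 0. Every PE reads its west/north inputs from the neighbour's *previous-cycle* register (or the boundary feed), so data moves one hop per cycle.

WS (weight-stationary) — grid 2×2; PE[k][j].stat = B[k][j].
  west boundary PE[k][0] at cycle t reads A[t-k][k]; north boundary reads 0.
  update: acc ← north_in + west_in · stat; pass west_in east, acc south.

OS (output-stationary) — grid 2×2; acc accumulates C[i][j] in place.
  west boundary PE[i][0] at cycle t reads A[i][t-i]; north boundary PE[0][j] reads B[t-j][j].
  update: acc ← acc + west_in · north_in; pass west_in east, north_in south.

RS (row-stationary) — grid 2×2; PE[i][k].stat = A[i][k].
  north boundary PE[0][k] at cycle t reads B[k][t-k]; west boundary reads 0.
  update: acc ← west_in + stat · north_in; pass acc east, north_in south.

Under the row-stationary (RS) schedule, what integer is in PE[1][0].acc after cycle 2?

Tracing RS — 2×2 array, target PE[1][0]:
  after 0 — PE[0][0] acc=16, pass-E 16, pass-S 8
  after 0 — PE[1][0] acc=0, pass-E 0, pass-S 0
  after 1 — PE[0][0] acc=2, pass-E 2, pass-S 1
  after 1 — PE[1][0] acc=24, pass-E 24, pass-S 8
  after 2 — PE[0][0] acc=0, pass-E 0, pass-S 0
  after 2 — PE[1][0] acc=3, pass-E 3, pass-S 1

PE[1][0].acc = 3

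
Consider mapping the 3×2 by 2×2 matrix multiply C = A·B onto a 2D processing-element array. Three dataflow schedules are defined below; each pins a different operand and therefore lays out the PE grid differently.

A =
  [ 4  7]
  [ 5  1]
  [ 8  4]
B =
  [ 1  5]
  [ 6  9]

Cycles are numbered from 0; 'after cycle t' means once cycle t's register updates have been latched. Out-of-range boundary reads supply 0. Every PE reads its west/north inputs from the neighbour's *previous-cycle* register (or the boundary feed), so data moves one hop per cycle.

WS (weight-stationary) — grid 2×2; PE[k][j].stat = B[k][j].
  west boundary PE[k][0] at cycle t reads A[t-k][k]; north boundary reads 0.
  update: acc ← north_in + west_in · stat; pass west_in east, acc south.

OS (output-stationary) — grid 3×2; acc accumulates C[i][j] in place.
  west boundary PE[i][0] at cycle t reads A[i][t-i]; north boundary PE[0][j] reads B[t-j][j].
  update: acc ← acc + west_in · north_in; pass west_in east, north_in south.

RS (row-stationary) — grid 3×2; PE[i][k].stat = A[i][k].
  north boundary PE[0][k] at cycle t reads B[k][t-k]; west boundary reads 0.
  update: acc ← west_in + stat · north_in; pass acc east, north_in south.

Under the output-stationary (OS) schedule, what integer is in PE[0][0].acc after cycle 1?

OS on a 3×2 grid — tracing PE[0][0] and its feeders:
  t=0 PE[0][0]: acc=4 h=4 v=1
  t=1 PE[0][0]: acc=46 h=7 v=6

PE[0][0].acc = 46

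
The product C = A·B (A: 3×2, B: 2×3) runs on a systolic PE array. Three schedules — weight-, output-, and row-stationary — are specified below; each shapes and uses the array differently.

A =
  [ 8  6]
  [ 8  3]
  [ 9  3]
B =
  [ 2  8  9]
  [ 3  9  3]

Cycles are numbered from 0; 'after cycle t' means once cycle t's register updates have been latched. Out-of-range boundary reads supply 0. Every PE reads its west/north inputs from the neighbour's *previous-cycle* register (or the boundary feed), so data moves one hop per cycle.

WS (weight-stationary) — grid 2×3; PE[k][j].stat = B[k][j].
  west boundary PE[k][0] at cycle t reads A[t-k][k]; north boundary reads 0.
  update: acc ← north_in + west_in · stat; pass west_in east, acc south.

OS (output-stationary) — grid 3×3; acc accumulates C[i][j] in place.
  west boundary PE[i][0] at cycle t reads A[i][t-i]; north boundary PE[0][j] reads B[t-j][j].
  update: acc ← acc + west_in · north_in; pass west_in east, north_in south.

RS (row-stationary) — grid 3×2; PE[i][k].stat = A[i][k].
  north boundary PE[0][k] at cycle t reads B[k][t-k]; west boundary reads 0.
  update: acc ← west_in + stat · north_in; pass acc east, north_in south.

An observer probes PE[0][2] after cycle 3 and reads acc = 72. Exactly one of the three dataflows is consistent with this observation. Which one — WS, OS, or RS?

dataflow = WS

WS (2×3 grid), PE[0][2]:
  after 0 — PE[0][2] acc=0, pass-E 0, pass-S 0
  after 1 — PE[0][2] acc=0, pass-E 0, pass-S 0
  after 2 — PE[0][2] acc=72, pass-E 8, pass-S 72
  after 3 — PE[0][2] acc=72, pass-E 8, pass-S 72
OS (3×3 grid), PE[0][2]:
  after 0 — PE[0][2] acc=0, pass-E 0, pass-S 0
  after 1 — PE[0][2] acc=0, pass-E 0, pass-S 0
  after 2 — PE[0][2] acc=72, pass-E 8, pass-S 9
  after 3 — PE[0][2] acc=90, pass-E 6, pass-S 3
— RS: 3×2 array has no PE[0][2].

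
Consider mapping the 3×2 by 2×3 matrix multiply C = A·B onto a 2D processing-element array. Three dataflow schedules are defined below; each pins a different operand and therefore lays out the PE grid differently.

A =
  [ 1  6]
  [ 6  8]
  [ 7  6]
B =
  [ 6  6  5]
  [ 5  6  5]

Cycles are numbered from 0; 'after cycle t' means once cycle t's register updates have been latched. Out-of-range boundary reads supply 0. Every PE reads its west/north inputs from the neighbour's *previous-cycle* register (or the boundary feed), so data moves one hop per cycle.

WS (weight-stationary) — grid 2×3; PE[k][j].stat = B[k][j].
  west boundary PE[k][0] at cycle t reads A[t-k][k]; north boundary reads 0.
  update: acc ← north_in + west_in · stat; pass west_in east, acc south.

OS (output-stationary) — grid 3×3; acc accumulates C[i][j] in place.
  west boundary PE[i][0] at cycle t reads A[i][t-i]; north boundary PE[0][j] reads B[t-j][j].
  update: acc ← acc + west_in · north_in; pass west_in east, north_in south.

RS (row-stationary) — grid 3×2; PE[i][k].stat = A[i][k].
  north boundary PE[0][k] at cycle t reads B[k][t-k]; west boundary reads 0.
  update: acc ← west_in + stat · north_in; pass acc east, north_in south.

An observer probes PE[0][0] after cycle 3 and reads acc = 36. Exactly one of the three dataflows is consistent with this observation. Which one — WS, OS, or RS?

WS (2×3 grid), PE[0][0]:
  @0  [0,0]  acc 6  |  →1  ↓6
  @1  [0,0]  acc 36  |  →6  ↓36
  @2  [0,0]  acc 42  |  →7  ↓42
  @3  [0,0]  acc 0  |  →0  ↓0
OS (3×3 grid), PE[0][0]:
  @0  [0,0]  acc 6  |  →1  ↓6
  @1  [0,0]  acc 36  |  →6  ↓5
  @2  [0,0]  acc 36  |  →0  ↓0
  @3  [0,0]  acc 36  |  →0  ↓0
RS (3×2 grid), PE[0][0]:
  @0  [0,0]  acc 6  |  →6  ↓6
  @1  [0,0]  acc 6  |  →6  ↓6
  @2  [0,0]  acc 5  |  →5  ↓5
  @3  [0,0]  acc 0  |  →0  ↓0

dataflow = OS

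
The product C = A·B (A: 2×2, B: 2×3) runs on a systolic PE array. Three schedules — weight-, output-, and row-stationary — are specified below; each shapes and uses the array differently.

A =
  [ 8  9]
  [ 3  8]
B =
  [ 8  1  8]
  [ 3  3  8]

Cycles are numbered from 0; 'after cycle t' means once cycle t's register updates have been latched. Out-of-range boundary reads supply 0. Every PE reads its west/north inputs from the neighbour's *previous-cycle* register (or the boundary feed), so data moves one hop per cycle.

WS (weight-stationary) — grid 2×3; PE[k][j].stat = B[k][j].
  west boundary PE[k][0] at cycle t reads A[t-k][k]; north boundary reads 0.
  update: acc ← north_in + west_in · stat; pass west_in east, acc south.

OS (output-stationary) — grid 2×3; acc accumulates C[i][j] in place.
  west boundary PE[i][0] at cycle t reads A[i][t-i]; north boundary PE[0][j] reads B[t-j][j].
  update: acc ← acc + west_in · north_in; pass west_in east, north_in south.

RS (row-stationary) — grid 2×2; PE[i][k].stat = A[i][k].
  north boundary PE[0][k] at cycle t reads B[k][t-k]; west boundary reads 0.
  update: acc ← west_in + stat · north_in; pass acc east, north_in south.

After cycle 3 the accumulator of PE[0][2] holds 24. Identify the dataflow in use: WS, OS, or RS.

dataflow = WS

WS (2×3 grid), PE[0][2]:
  c0 r0c2: 0 / 0 / 0
  c1 r0c2: 0 / 0 / 0
  c2 r0c2: 64 / 8 / 64
  c3 r0c2: 24 / 3 / 24
OS (2×3 grid), PE[0][2]:
  c0 r0c2: 0 / 0 / 0
  c1 r0c2: 0 / 0 / 0
  c2 r0c2: 64 / 8 / 8
  c3 r0c2: 136 / 9 / 8
RS: PE[0][2] is outside its 2×2 grid.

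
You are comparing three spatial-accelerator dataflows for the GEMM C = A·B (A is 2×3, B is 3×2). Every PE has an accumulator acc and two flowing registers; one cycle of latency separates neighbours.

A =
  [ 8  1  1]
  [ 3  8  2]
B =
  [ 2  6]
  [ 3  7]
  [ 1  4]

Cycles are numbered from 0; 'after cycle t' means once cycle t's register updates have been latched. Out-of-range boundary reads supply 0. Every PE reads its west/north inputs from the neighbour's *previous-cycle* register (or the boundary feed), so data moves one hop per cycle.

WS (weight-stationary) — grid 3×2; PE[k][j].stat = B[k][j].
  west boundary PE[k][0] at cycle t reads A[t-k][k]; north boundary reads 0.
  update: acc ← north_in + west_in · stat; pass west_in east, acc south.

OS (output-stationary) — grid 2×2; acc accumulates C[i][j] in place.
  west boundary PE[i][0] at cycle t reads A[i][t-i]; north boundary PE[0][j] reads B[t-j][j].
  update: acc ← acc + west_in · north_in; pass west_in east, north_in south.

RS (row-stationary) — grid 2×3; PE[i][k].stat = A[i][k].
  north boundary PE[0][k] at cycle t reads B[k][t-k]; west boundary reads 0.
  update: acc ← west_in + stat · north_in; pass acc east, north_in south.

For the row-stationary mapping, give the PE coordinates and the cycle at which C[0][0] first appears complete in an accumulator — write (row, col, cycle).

Under RS, C[0][0] lands at PE[0][2]:
  @0  [0,2]  acc 0  |  →0  ↓0
  @1  [0,2]  acc 0  |  →0  ↓0
  @2  [0,2]  acc 20  |  →20  ↓1

(row, col, cycle) = (0, 2, 2)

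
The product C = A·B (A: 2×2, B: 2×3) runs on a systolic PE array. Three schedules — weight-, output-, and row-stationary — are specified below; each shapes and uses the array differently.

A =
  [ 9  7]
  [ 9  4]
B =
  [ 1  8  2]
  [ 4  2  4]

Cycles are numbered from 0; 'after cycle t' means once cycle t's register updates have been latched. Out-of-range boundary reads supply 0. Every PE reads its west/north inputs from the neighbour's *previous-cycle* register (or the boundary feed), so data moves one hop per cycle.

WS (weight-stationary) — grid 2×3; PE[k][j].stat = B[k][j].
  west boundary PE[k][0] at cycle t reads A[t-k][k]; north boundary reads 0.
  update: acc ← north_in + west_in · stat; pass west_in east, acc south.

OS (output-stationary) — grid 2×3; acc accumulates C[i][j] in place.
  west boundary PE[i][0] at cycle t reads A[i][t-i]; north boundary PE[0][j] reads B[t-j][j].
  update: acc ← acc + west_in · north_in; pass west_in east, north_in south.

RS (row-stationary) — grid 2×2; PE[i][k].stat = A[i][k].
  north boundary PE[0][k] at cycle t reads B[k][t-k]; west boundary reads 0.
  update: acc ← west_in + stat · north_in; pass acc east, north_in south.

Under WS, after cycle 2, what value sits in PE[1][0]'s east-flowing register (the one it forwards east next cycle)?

register = 4

WS 2×3: PE[1][0] cycle-by-cycle (with neighbour feeds):
  step 0 · PE0,0: acc=9; fwd→9 fwd↓9
  step 0 · PE1,0: acc=0; fwd→0 fwd↓0
  step 1 · PE0,0: acc=9; fwd→9 fwd↓9
  step 1 · PE1,0: acc=37; fwd→7 fwd↓37
  step 2 · PE0,0: acc=0; fwd→0 fwd↓0
  step 2 · PE1,0: acc=25; fwd→4 fwd↓25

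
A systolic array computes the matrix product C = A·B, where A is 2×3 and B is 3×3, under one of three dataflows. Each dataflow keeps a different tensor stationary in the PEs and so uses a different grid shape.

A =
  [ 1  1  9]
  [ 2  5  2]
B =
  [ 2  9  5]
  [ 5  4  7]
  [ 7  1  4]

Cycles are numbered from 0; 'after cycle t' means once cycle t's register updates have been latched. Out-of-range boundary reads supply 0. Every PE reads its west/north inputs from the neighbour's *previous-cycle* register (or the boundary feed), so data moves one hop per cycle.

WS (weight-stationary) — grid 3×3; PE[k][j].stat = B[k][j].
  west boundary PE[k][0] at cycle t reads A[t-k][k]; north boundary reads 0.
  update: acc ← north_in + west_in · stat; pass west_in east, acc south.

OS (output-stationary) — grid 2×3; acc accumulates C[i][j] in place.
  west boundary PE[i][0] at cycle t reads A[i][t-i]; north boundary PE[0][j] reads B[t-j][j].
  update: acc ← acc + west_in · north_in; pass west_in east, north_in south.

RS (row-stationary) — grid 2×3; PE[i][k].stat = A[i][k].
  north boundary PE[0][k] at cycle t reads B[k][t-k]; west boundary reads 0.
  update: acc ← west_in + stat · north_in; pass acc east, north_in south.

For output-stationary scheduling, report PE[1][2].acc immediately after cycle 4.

PE[1][2].acc = 45

OS 2×3: PE[1][2] cycle-by-cycle (with neighbour feeds):
  after 0 — PE[0][2] acc=0, pass-E 0, pass-S 0
  after 0 — PE[1][1] acc=0, pass-E 0, pass-S 0
  after 0 — PE[1][2] acc=0, pass-E 0, pass-S 0
  after 1 — PE[0][2] acc=0, pass-E 0, pass-S 0
  after 1 — PE[1][1] acc=0, pass-E 0, pass-S 0
  after 1 — PE[1][2] acc=0, pass-E 0, pass-S 0
  after 2 — PE[0][2] acc=5, pass-E 1, pass-S 5
  after 2 — PE[1][1] acc=18, pass-E 2, pass-S 9
  after 2 — PE[1][2] acc=0, pass-E 0, pass-S 0
  after 3 — PE[0][2] acc=12, pass-E 1, pass-S 7
  after 3 — PE[1][1] acc=38, pass-E 5, pass-S 4
  after 3 — PE[1][2] acc=10, pass-E 2, pass-S 5
  after 4 — PE[0][2] acc=48, pass-E 9, pass-S 4
  after 4 — PE[1][1] acc=40, pass-E 2, pass-S 1
  after 4 — PE[1][2] acc=45, pass-E 5, pass-S 7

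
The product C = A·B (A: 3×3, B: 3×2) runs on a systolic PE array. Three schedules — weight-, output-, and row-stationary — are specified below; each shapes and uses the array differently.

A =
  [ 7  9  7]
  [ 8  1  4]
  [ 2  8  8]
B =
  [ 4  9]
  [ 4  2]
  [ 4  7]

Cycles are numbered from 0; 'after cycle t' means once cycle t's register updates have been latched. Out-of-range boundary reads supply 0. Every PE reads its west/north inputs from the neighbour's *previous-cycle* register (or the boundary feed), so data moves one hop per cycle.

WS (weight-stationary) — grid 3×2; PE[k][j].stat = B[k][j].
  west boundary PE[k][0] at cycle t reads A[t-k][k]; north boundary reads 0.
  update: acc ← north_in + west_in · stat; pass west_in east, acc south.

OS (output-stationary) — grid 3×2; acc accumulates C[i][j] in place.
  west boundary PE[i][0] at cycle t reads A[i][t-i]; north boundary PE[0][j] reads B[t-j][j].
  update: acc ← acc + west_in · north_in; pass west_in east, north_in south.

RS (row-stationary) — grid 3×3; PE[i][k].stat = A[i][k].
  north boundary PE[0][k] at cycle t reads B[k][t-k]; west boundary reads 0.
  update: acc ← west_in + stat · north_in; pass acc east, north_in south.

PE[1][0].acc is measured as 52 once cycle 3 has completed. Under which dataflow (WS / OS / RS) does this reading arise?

— WS: 3×2; PE[1][0] trace:
  @0  [1,0]  acc 0  |  →0  ↓0
  @1  [1,0]  acc 64  |  →9  ↓64
  @2  [1,0]  acc 36  |  →1  ↓36
  @3  [1,0]  acc 40  |  →8  ↓40
— OS: 3×2; PE[1][0] trace:
  @0  [1,0]  acc 0  |  →0  ↓0
  @1  [1,0]  acc 32  |  →8  ↓4
  @2  [1,0]  acc 36  |  →1  ↓4
  @3  [1,0]  acc 52  |  →4  ↓4
— RS: 3×3; PE[1][0] trace:
  @0  [1,0]  acc 0  |  →0  ↓0
  @1  [1,0]  acc 32  |  →32  ↓4
  @2  [1,0]  acc 72  |  →72  ↓9
  @3  [1,0]  acc 0  |  →0  ↓0

dataflow = OS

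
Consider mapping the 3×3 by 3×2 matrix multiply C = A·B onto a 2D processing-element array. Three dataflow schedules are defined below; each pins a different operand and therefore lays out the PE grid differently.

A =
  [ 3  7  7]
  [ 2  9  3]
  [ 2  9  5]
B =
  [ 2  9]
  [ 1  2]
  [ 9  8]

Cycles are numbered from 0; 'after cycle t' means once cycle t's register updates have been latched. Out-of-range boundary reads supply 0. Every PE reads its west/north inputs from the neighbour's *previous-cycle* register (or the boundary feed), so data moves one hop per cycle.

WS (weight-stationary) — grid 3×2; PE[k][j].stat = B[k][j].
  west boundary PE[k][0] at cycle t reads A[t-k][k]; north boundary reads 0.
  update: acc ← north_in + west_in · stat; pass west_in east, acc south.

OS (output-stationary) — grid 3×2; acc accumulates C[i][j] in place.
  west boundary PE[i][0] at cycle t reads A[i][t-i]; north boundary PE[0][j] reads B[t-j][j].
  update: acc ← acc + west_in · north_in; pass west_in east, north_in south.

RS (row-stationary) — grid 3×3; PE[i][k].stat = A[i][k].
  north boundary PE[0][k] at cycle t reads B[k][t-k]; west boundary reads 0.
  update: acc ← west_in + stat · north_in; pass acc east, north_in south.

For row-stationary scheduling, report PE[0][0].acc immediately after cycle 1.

PE[0][0].acc = 27

Tracing RS — 3×3 array, target PE[0][0]:
  after 0 — PE[0][0] acc=6, pass-E 6, pass-S 2
  after 1 — PE[0][0] acc=27, pass-E 27, pass-S 9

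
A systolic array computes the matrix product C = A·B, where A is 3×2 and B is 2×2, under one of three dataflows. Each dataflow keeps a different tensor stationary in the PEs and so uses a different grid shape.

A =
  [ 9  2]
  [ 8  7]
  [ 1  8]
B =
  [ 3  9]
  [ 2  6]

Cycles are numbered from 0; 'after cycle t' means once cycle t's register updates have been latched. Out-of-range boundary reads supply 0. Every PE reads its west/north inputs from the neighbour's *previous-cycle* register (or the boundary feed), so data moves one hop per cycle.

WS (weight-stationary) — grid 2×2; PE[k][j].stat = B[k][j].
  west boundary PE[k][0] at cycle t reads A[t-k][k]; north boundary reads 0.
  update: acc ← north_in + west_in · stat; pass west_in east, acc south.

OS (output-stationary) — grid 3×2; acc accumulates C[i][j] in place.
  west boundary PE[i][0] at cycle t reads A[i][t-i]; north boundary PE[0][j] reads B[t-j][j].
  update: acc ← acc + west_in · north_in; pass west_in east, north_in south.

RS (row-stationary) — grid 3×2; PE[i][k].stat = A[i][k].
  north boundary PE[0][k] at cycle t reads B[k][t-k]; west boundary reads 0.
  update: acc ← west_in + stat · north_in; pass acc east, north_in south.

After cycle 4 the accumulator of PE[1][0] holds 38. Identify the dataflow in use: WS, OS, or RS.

— WS: 2×2; PE[1][0] trace:
  [0] (1,0) acc=0 (h:0 v:0)
  [1] (1,0) acc=31 (h:2 v:31)
  [2] (1,0) acc=38 (h:7 v:38)
  [3] (1,0) acc=19 (h:8 v:19)
  [4] (1,0) acc=0 (h:0 v:0)
— OS: 3×2; PE[1][0] trace:
  [0] (1,0) acc=0 (h:0 v:0)
  [1] (1,0) acc=24 (h:8 v:3)
  [2] (1,0) acc=38 (h:7 v:2)
  [3] (1,0) acc=38 (h:0 v:0)
  [4] (1,0) acc=38 (h:0 v:0)
— RS: 3×2; PE[1][0] trace:
  [0] (1,0) acc=0 (h:0 v:0)
  [1] (1,0) acc=24 (h:24 v:3)
  [2] (1,0) acc=72 (h:72 v:9)
  [3] (1,0) acc=0 (h:0 v:0)
  [4] (1,0) acc=0 (h:0 v:0)

dataflow = OS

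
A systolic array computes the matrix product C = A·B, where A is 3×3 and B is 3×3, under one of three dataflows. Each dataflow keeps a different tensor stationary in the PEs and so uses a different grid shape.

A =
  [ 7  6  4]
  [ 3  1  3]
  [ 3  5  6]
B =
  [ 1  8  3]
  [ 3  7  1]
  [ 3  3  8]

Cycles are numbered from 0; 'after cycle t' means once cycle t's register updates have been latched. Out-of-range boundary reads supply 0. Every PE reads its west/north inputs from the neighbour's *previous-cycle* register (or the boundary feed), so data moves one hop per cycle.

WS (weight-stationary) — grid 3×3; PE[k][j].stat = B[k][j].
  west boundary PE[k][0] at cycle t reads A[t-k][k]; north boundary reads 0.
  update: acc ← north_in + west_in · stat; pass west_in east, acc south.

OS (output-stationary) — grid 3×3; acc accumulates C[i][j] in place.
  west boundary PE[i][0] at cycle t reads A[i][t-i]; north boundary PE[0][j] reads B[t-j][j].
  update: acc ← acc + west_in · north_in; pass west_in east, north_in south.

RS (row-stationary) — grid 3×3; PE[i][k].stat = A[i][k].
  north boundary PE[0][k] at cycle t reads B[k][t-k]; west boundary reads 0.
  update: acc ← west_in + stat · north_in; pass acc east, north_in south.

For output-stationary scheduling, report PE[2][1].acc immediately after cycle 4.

OS 3×3: PE[2][1] cycle-by-cycle (with neighbour feeds):
  @0  [1,1]  acc 0  |  →0  ↓0
  @0  [2,0]  acc 0  |  →0  ↓0
  @0  [2,1]  acc 0  |  →0  ↓0
  @1  [1,1]  acc 0  |  →0  ↓0
  @1  [2,0]  acc 0  |  →0  ↓0
  @1  [2,1]  acc 0  |  →0  ↓0
  @2  [1,1]  acc 24  |  →3  ↓8
  @2  [2,0]  acc 3  |  →3  ↓1
  @2  [2,1]  acc 0  |  →0  ↓0
  @3  [1,1]  acc 31  |  →1  ↓7
  @3  [2,0]  acc 18  |  →5  ↓3
  @3  [2,1]  acc 24  |  →3  ↓8
  @4  [1,1]  acc 40  |  →3  ↓3
  @4  [2,0]  acc 36  |  →6  ↓3
  @4  [2,1]  acc 59  |  →5  ↓7

PE[2][1].acc = 59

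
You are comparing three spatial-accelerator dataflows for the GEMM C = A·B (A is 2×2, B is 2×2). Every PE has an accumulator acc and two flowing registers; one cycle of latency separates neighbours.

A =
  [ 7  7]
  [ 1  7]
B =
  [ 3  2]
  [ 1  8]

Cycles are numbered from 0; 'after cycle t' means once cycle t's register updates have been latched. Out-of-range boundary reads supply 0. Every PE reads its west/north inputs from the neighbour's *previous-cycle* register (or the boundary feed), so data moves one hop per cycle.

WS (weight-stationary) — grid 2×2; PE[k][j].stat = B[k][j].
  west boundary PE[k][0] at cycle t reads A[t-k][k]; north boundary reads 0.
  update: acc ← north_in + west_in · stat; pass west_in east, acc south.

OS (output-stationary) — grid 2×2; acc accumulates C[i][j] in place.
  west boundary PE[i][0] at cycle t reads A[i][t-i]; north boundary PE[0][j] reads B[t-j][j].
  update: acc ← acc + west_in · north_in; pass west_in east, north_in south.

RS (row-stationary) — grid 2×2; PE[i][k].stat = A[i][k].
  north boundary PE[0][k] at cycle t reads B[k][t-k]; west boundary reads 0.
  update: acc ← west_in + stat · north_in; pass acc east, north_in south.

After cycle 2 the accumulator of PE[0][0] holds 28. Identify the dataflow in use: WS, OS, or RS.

WS (2×2 grid), PE[0][0]:
  c0 r0c0: 21 / 7 / 21
  c1 r0c0: 3 / 1 / 3
  c2 r0c0: 0 / 0 / 0
OS (2×2 grid), PE[0][0]:
  c0 r0c0: 21 / 7 / 3
  c1 r0c0: 28 / 7 / 1
  c2 r0c0: 28 / 0 / 0
RS (2×2 grid), PE[0][0]:
  c0 r0c0: 21 / 21 / 3
  c1 r0c0: 14 / 14 / 2
  c2 r0c0: 0 / 0 / 0

dataflow = OS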